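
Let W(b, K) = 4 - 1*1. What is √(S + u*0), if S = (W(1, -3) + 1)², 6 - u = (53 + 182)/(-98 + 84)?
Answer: 4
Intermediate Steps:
W(b, K) = 3 (W(b, K) = 4 - 1 = 3)
u = 319/14 (u = 6 - (53 + 182)/(-98 + 84) = 6 - 235/(-14) = 6 - 235*(-1)/14 = 6 - 1*(-235/14) = 6 + 235/14 = 319/14 ≈ 22.786)
S = 16 (S = (3 + 1)² = 4² = 16)
√(S + u*0) = √(16 + (319/14)*0) = √(16 + 0) = √16 = 4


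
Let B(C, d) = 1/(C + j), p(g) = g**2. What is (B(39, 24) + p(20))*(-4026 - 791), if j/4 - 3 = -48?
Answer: -271673983/141 ≈ -1.9268e+6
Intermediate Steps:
j = -180 (j = 12 + 4*(-48) = 12 - 192 = -180)
B(C, d) = 1/(-180 + C) (B(C, d) = 1/(C - 180) = 1/(-180 + C))
(B(39, 24) + p(20))*(-4026 - 791) = (1/(-180 + 39) + 20**2)*(-4026 - 791) = (1/(-141) + 400)*(-4817) = (-1/141 + 400)*(-4817) = (56399/141)*(-4817) = -271673983/141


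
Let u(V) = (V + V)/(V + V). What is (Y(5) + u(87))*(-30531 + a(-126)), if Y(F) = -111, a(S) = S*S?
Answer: 1612050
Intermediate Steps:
a(S) = S**2
u(V) = 1 (u(V) = (2*V)/((2*V)) = (2*V)*(1/(2*V)) = 1)
(Y(5) + u(87))*(-30531 + a(-126)) = (-111 + 1)*(-30531 + (-126)**2) = -110*(-30531 + 15876) = -110*(-14655) = 1612050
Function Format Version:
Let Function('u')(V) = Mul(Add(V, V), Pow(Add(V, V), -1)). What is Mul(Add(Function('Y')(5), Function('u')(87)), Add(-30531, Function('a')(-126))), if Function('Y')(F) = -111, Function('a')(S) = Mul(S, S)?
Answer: 1612050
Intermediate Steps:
Function('a')(S) = Pow(S, 2)
Function('u')(V) = 1 (Function('u')(V) = Mul(Mul(2, V), Pow(Mul(2, V), -1)) = Mul(Mul(2, V), Mul(Rational(1, 2), Pow(V, -1))) = 1)
Mul(Add(Function('Y')(5), Function('u')(87)), Add(-30531, Function('a')(-126))) = Mul(Add(-111, 1), Add(-30531, Pow(-126, 2))) = Mul(-110, Add(-30531, 15876)) = Mul(-110, -14655) = 1612050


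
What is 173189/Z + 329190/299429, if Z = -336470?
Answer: 58904750219/100748875630 ≈ 0.58467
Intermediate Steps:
173189/Z + 329190/299429 = 173189/(-336470) + 329190/299429 = 173189*(-1/336470) + 329190*(1/299429) = -173189/336470 + 329190/299429 = 58904750219/100748875630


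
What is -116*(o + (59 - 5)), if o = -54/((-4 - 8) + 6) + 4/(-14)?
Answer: -50924/7 ≈ -7274.9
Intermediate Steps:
o = 61/7 (o = -54/(-12 + 6) + 4*(-1/14) = -54/(-6) - 2/7 = -54*(-⅙) - 2/7 = 9 - 2/7 = 61/7 ≈ 8.7143)
-116*(o + (59 - 5)) = -116*(61/7 + (59 - 5)) = -116*(61/7 + 54) = -116*439/7 = -50924/7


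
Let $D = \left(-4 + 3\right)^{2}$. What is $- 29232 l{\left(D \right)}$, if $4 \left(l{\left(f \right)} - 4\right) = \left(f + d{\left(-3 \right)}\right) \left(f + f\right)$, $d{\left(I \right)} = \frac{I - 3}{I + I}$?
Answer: $-146160$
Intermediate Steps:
$d{\left(I \right)} = \frac{-3 + I}{2 I}$
$D = 1$ ($D = \left(-1\right)^{2} = 1$)
$l{\left(f \right)} = 4 + \frac{f \left(1 + f\right)}{2}$ ($l{\left(f \right)} = 4 + \frac{\left(f + \frac{-3 - 3}{2 \left(-3\right)}\right) \left(f + f\right)}{4} = 4 + \frac{\left(f + \frac{1}{2} \left(- \frac{1}{3}\right) \left(-6\right)\right) 2 f}{4} = 4 + \frac{\left(f + 1\right) 2 f}{4} = 4 + \frac{\left(1 + f\right) 2 f}{4} = 4 + \frac{2 f \left(1 + f\right)}{4} = 4 + \frac{f \left(1 + f\right)}{2}$)
$- 29232 l{\left(D \right)} = - 29232 \left(4 + \frac{1}{2} \cdot 1 + \frac{1^{2}}{2}\right) = - 29232 \left(4 + \frac{1}{2} + \frac{1}{2} \cdot 1\right) = - 29232 \left(4 + \frac{1}{2} + \frac{1}{2}\right) = \left(-29232\right) 5 = -146160$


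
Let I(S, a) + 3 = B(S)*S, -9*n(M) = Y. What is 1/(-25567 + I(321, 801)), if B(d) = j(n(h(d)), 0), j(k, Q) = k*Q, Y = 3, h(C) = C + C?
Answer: -1/25570 ≈ -3.9108e-5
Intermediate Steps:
h(C) = 2*C
n(M) = -⅓ (n(M) = -⅑*3 = -⅓)
j(k, Q) = Q*k
B(d) = 0 (B(d) = 0*(-⅓) = 0)
I(S, a) = -3 (I(S, a) = -3 + 0*S = -3 + 0 = -3)
1/(-25567 + I(321, 801)) = 1/(-25567 - 3) = 1/(-25570) = -1/25570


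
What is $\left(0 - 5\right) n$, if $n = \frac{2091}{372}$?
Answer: $- \frac{3485}{124} \approx -28.105$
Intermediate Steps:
$n = \frac{697}{124}$ ($n = 2091 \cdot \frac{1}{372} = \frac{697}{124} \approx 5.621$)
$\left(0 - 5\right) n = \left(0 - 5\right) \frac{697}{124} = \left(-5\right) \frac{697}{124} = - \frac{3485}{124}$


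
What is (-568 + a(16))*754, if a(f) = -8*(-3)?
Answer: -410176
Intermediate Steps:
a(f) = 24
(-568 + a(16))*754 = (-568 + 24)*754 = -544*754 = -410176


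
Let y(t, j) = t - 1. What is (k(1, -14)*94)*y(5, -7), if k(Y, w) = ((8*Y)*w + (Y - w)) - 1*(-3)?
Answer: -35344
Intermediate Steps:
y(t, j) = -1 + t
k(Y, w) = 3 + Y - w + 8*Y*w (k(Y, w) = (8*Y*w + (Y - w)) + 3 = (Y - w + 8*Y*w) + 3 = 3 + Y - w + 8*Y*w)
(k(1, -14)*94)*y(5, -7) = ((3 + 1 - 1*(-14) + 8*1*(-14))*94)*(-1 + 5) = ((3 + 1 + 14 - 112)*94)*4 = -94*94*4 = -8836*4 = -35344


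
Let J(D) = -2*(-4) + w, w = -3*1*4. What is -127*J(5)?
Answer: 508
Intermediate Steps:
w = -12 (w = -3*4 = -12)
J(D) = -4 (J(D) = -2*(-4) - 12 = 8 - 12 = -4)
-127*J(5) = -127*(-4) = 508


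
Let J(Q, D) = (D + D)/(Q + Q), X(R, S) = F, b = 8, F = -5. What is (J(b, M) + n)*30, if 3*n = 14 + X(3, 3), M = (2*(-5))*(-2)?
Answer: 165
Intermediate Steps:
X(R, S) = -5
M = 20 (M = -10*(-2) = 20)
J(Q, D) = D/Q (J(Q, D) = (2*D)/((2*Q)) = (2*D)*(1/(2*Q)) = D/Q)
n = 3 (n = (14 - 5)/3 = (⅓)*9 = 3)
(J(b, M) + n)*30 = (20/8 + 3)*30 = (20*(⅛) + 3)*30 = (5/2 + 3)*30 = (11/2)*30 = 165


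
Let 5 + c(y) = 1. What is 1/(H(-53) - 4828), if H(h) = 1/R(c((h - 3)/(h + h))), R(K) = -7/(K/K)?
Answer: -7/33797 ≈ -0.00020712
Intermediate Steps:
c(y) = -4 (c(y) = -5 + 1 = -4)
R(K) = -7 (R(K) = -7/1 = -7*1 = -7)
H(h) = -1/7 (H(h) = 1/(-7) = -1/7)
1/(H(-53) - 4828) = 1/(-1/7 - 4828) = 1/(-33797/7) = -7/33797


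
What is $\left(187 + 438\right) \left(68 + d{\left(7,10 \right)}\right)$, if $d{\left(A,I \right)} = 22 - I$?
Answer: $50000$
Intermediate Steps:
$\left(187 + 438\right) \left(68 + d{\left(7,10 \right)}\right) = \left(187 + 438\right) \left(68 + \left(22 - 10\right)\right) = 625 \left(68 + \left(22 - 10\right)\right) = 625 \left(68 + 12\right) = 625 \cdot 80 = 50000$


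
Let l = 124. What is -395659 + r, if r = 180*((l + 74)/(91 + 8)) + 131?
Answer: -395168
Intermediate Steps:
r = 491 (r = 180*((124 + 74)/(91 + 8)) + 131 = 180*(198/99) + 131 = 180*(198*(1/99)) + 131 = 180*2 + 131 = 360 + 131 = 491)
-395659 + r = -395659 + 491 = -395168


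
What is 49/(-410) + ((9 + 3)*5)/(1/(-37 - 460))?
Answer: -12226249/410 ≈ -29820.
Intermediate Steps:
49/(-410) + ((9 + 3)*5)/(1/(-37 - 460)) = 49*(-1/410) + (12*5)/(1/(-497)) = -49/410 + 60/(-1/497) = -49/410 + 60*(-497) = -49/410 - 29820 = -12226249/410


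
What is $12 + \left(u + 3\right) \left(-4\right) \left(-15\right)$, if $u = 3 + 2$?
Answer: $492$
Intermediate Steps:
$u = 5$
$12 + \left(u + 3\right) \left(-4\right) \left(-15\right) = 12 + \left(5 + 3\right) \left(-4\right) \left(-15\right) = 12 + 8 \left(-4\right) \left(-15\right) = 12 - -480 = 12 + 480 = 492$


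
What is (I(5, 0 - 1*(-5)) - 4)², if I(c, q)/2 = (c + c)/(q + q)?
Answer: 4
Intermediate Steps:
I(c, q) = 2*c/q (I(c, q) = 2*((c + c)/(q + q)) = 2*((2*c)/((2*q))) = 2*((2*c)*(1/(2*q))) = 2*(c/q) = 2*c/q)
(I(5, 0 - 1*(-5)) - 4)² = (2*5/(0 - 1*(-5)) - 4)² = (2*5/(0 + 5) - 4)² = (2*5/5 - 4)² = (2*5*(⅕) - 4)² = (2 - 4)² = (-2)² = 4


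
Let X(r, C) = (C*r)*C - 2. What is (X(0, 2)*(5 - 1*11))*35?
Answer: 420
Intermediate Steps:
X(r, C) = -2 + r*C² (X(r, C) = r*C² - 2 = -2 + r*C²)
(X(0, 2)*(5 - 1*11))*35 = ((-2 + 0*2²)*(5 - 1*11))*35 = ((-2 + 0*4)*(5 - 11))*35 = ((-2 + 0)*(-6))*35 = -2*(-6)*35 = 12*35 = 420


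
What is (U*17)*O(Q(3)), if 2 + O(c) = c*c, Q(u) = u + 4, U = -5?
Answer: -3995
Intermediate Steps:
Q(u) = 4 + u
O(c) = -2 + c² (O(c) = -2 + c*c = -2 + c²)
(U*17)*O(Q(3)) = (-5*17)*(-2 + (4 + 3)²) = -85*(-2 + 7²) = -85*(-2 + 49) = -85*47 = -3995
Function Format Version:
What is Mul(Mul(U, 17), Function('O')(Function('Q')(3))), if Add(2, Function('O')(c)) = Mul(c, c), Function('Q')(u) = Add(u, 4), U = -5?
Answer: -3995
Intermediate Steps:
Function('Q')(u) = Add(4, u)
Function('O')(c) = Add(-2, Pow(c, 2)) (Function('O')(c) = Add(-2, Mul(c, c)) = Add(-2, Pow(c, 2)))
Mul(Mul(U, 17), Function('O')(Function('Q')(3))) = Mul(Mul(-5, 17), Add(-2, Pow(Add(4, 3), 2))) = Mul(-85, Add(-2, Pow(7, 2))) = Mul(-85, Add(-2, 49)) = Mul(-85, 47) = -3995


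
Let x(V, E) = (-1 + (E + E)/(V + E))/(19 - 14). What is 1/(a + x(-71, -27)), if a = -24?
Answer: -245/5902 ≈ -0.041511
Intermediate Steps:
x(V, E) = -⅕ + 2*E/(5*(E + V)) (x(V, E) = (-1 + (2*E)/(E + V))/5 = (-1 + 2*E/(E + V))*(⅕) = -⅕ + 2*E/(5*(E + V)))
1/(a + x(-71, -27)) = 1/(-24 + (-27 - 1*(-71))/(5*(-27 - 71))) = 1/(-24 + (⅕)*(-27 + 71)/(-98)) = 1/(-24 + (⅕)*(-1/98)*44) = 1/(-24 - 22/245) = 1/(-5902/245) = -245/5902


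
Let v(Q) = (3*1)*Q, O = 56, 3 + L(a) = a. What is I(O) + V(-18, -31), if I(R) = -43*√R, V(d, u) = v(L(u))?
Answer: -102 - 86*√14 ≈ -423.78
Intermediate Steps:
L(a) = -3 + a
v(Q) = 3*Q
V(d, u) = -9 + 3*u (V(d, u) = 3*(-3 + u) = -9 + 3*u)
I(O) + V(-18, -31) = -86*√14 + (-9 + 3*(-31)) = -86*√14 + (-9 - 93) = -86*√14 - 102 = -102 - 86*√14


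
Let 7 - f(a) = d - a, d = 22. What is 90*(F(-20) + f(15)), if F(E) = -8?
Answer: -720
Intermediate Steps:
f(a) = -15 + a (f(a) = 7 - (22 - a) = 7 + (-22 + a) = -15 + a)
90*(F(-20) + f(15)) = 90*(-8 + (-15 + 15)) = 90*(-8 + 0) = 90*(-8) = -720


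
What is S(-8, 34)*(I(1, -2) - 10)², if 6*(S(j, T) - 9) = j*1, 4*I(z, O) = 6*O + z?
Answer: 19941/16 ≈ 1246.3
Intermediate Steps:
I(z, O) = z/4 + 3*O/2 (I(z, O) = (6*O + z)/4 = (z + 6*O)/4 = z/4 + 3*O/2)
S(j, T) = 9 + j/6 (S(j, T) = 9 + (j*1)/6 = 9 + j/6)
S(-8, 34)*(I(1, -2) - 10)² = (9 + (⅙)*(-8))*(((¼)*1 + (3/2)*(-2)) - 10)² = (9 - 4/3)*((¼ - 3) - 10)² = 23*(-11/4 - 10)²/3 = 23*(-51/4)²/3 = (23/3)*(2601/16) = 19941/16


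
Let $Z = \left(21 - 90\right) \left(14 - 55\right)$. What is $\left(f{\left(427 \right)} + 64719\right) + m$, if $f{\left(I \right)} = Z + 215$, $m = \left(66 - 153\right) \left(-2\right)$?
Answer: $67937$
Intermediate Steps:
$m = 174$ ($m = \left(-87\right) \left(-2\right) = 174$)
$Z = 2829$ ($Z = \left(-69\right) \left(-41\right) = 2829$)
$f{\left(I \right)} = 3044$ ($f{\left(I \right)} = 2829 + 215 = 3044$)
$\left(f{\left(427 \right)} + 64719\right) + m = \left(3044 + 64719\right) + 174 = 67763 + 174 = 67937$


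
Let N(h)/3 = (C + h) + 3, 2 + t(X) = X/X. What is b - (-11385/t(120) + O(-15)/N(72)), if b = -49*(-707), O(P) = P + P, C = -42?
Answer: 767524/33 ≈ 23258.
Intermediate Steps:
t(X) = -1 (t(X) = -2 + X/X = -2 + 1 = -1)
O(P) = 2*P
N(h) = -117 + 3*h (N(h) = 3*((-42 + h) + 3) = 3*(-39 + h) = -117 + 3*h)
b = 34643
b - (-11385/t(120) + O(-15)/N(72)) = 34643 - (-11385/(-1) + (2*(-15))/(-117 + 3*72)) = 34643 - (-11385*(-1) - 30/(-117 + 216)) = 34643 - (11385 - 30/99) = 34643 - (11385 - 30*1/99) = 34643 - (11385 - 10/33) = 34643 - 1*375695/33 = 34643 - 375695/33 = 767524/33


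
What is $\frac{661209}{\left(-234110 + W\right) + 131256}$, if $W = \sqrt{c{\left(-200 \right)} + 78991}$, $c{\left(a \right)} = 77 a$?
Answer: $- \frac{68007990486}{10578881725} - \frac{661209 \sqrt{63591}}{10578881725} \approx -6.4444$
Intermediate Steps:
$W = \sqrt{63591}$ ($W = \sqrt{77 \left(-200\right) + 78991} = \sqrt{-15400 + 78991} = \sqrt{63591} \approx 252.17$)
$\frac{661209}{\left(-234110 + W\right) + 131256} = \frac{661209}{\left(-234110 + \sqrt{63591}\right) + 131256} = \frac{661209}{-102854 + \sqrt{63591}}$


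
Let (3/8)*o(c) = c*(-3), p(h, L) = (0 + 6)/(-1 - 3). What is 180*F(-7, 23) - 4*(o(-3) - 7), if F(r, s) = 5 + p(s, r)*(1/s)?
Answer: 18866/23 ≈ 820.26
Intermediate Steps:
p(h, L) = -3/2 (p(h, L) = 6/(-4) = 6*(-¼) = -3/2)
F(r, s) = 5 - 3/(2*s)
o(c) = -8*c (o(c) = 8*(c*(-3))/3 = 8*(-3*c)/3 = -8*c)
180*F(-7, 23) - 4*(o(-3) - 7) = 180*(5 - 3/2/23) - 4*(-8*(-3) - 7) = 180*(5 - 3/2*1/23) - 4*(24 - 7) = 180*(5 - 3/46) - 4*17 = 180*(227/46) - 68 = 20430/23 - 68 = 18866/23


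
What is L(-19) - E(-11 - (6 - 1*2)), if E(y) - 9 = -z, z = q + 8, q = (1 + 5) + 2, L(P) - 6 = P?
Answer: -6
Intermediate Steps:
L(P) = 6 + P
q = 8 (q = 6 + 2 = 8)
z = 16 (z = 8 + 8 = 16)
E(y) = -7 (E(y) = 9 - 1*16 = 9 - 16 = -7)
L(-19) - E(-11 - (6 - 1*2)) = (6 - 19) - 1*(-7) = -13 + 7 = -6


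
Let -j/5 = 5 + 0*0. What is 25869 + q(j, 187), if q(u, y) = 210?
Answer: 26079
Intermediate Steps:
j = -25 (j = -5*(5 + 0*0) = -5*(5 + 0) = -5*5 = -25)
25869 + q(j, 187) = 25869 + 210 = 26079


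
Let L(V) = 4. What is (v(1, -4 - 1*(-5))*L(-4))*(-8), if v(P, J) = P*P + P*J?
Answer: -64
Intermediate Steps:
v(P, J) = P**2 + J*P
(v(1, -4 - 1*(-5))*L(-4))*(-8) = ((1*((-4 - 1*(-5)) + 1))*4)*(-8) = ((1*((-4 + 5) + 1))*4)*(-8) = ((1*(1 + 1))*4)*(-8) = ((1*2)*4)*(-8) = (2*4)*(-8) = 8*(-8) = -64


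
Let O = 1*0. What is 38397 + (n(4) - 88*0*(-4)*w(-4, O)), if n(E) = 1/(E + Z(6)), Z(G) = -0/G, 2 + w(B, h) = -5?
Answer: 153589/4 ≈ 38397.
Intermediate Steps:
O = 0
w(B, h) = -7 (w(B, h) = -2 - 5 = -7)
Z(G) = 0 (Z(G) = -1*0 = 0)
n(E) = 1/E (n(E) = 1/(E + 0) = 1/E)
38397 + (n(4) - 88*0*(-4)*w(-4, O)) = 38397 + (1/4 - 88*0*(-4)*(-7)) = 38397 + (¼ - 0*(-7)) = 38397 + (¼ - 88*0) = 38397 + (¼ + 0) = 38397 + ¼ = 153589/4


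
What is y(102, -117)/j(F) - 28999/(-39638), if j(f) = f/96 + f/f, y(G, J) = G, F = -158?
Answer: -193168679/1228778 ≈ -157.20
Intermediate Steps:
j(f) = 1 + f/96 (j(f) = f*(1/96) + 1 = f/96 + 1 = 1 + f/96)
y(102, -117)/j(F) - 28999/(-39638) = 102/(1 + (1/96)*(-158)) - 28999/(-39638) = 102/(1 - 79/48) - 28999*(-1/39638) = 102/(-31/48) + 28999/39638 = 102*(-48/31) + 28999/39638 = -4896/31 + 28999/39638 = -193168679/1228778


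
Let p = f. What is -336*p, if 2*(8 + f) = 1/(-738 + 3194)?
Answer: 825195/307 ≈ 2687.9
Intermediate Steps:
f = -39295/4912 (f = -8 + 1/(2*(-738 + 3194)) = -8 + (1/2)/2456 = -8 + (1/2)*(1/2456) = -8 + 1/4912 = -39295/4912 ≈ -7.9998)
p = -39295/4912 ≈ -7.9998
-336*p = -336*(-39295/4912) = 825195/307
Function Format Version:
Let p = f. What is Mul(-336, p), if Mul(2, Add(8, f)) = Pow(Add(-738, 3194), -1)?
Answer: Rational(825195, 307) ≈ 2687.9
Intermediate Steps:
f = Rational(-39295, 4912) (f = Add(-8, Mul(Rational(1, 2), Pow(Add(-738, 3194), -1))) = Add(-8, Mul(Rational(1, 2), Pow(2456, -1))) = Add(-8, Mul(Rational(1, 2), Rational(1, 2456))) = Add(-8, Rational(1, 4912)) = Rational(-39295, 4912) ≈ -7.9998)
p = Rational(-39295, 4912) ≈ -7.9998
Mul(-336, p) = Mul(-336, Rational(-39295, 4912)) = Rational(825195, 307)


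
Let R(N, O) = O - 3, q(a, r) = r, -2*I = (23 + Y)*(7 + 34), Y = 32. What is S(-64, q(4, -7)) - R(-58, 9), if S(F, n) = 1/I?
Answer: -13532/2255 ≈ -6.0009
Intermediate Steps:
I = -2255/2 (I = -(23 + 32)*(7 + 34)/2 = -55*41/2 = -½*2255 = -2255/2 ≈ -1127.5)
S(F, n) = -2/2255 (S(F, n) = 1/(-2255/2) = -2/2255)
R(N, O) = -3 + O
S(-64, q(4, -7)) - R(-58, 9) = -2/2255 - (-3 + 9) = -2/2255 - 1*6 = -2/2255 - 6 = -13532/2255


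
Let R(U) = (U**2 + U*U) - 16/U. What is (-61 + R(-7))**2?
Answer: 75625/49 ≈ 1543.4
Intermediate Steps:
R(U) = -16/U + 2*U**2 (R(U) = (U**2 + U**2) - 16/U = 2*U**2 - 16/U = -16/U + 2*U**2)
(-61 + R(-7))**2 = (-61 + 2*(-8 + (-7)**3)/(-7))**2 = (-61 + 2*(-1/7)*(-8 - 343))**2 = (-61 + 2*(-1/7)*(-351))**2 = (-61 + 702/7)**2 = (275/7)**2 = 75625/49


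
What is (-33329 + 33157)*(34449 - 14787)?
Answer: -3381864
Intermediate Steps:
(-33329 + 33157)*(34449 - 14787) = -172*19662 = -3381864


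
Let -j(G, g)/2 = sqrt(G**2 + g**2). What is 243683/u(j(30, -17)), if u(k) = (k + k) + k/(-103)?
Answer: -25099349*sqrt(1189)/487490 ≈ -1775.4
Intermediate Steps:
j(G, g) = -2*sqrt(G**2 + g**2)
u(k) = 205*k/103 (u(k) = 2*k + k*(-1/103) = 2*k - k/103 = 205*k/103)
243683/u(j(30, -17)) = 243683/((205*(-2*sqrt(30**2 + (-17)**2))/103)) = 243683/((205*(-2*sqrt(900 + 289))/103)) = 243683/((205*(-2*sqrt(1189))/103)) = 243683/((-410*sqrt(1189)/103)) = 243683*(-103*sqrt(1189)/487490) = -25099349*sqrt(1189)/487490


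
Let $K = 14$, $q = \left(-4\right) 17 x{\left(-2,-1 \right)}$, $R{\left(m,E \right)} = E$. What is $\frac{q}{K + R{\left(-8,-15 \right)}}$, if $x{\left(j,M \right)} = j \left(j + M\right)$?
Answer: $408$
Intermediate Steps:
$x{\left(j,M \right)} = j \left(M + j\right)$
$q = -408$ ($q = \left(-4\right) 17 \left(- 2 \left(-1 - 2\right)\right) = - 68 \left(\left(-2\right) \left(-3\right)\right) = \left(-68\right) 6 = -408$)
$\frac{q}{K + R{\left(-8,-15 \right)}} = - \frac{408}{14 - 15} = - \frac{408}{-1} = \left(-408\right) \left(-1\right) = 408$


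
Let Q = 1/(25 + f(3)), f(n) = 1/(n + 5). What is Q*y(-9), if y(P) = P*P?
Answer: 216/67 ≈ 3.2239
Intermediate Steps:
y(P) = P**2
f(n) = 1/(5 + n)
Q = 8/201 (Q = 1/(25 + 1/(5 + 3)) = 1/(25 + 1/8) = 1/(201/8) = 8/201 ≈ 0.039801)
Q*y(-9) = (8/201)*(-9)**2 = (8/201)*81 = 216/67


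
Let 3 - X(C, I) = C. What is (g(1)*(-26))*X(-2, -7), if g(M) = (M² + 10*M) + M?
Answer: -1560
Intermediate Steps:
g(M) = M² + 11*M
X(C, I) = 3 - C
(g(1)*(-26))*X(-2, -7) = ((1*(11 + 1))*(-26))*(3 - 1*(-2)) = ((1*12)*(-26))*(3 + 2) = (12*(-26))*5 = -312*5 = -1560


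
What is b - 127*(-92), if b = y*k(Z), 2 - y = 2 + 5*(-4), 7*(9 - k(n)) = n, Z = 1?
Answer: 83028/7 ≈ 11861.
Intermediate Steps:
k(n) = 9 - n/7
y = 20 (y = 2 - (2 + 5*(-4)) = 2 - (2 - 20) = 2 - 1*(-18) = 2 + 18 = 20)
b = 1240/7 (b = 20*(9 - ⅐*1) = 20*(9 - ⅐) = 20*(62/7) = 1240/7 ≈ 177.14)
b - 127*(-92) = 1240/7 - 127*(-92) = 1240/7 + 11684 = 83028/7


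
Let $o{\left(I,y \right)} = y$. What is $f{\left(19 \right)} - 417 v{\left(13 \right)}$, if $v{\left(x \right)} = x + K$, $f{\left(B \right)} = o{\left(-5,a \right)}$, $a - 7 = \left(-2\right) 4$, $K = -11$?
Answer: $-835$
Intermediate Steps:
$a = -1$ ($a = 7 - 8 = -1$)
$f{\left(B \right)} = -1$
$v{\left(x \right)} = -11 + x$ ($v{\left(x \right)} = x - 11 = -11 + x$)
$f{\left(19 \right)} - 417 v{\left(13 \right)} = -1 - 417 \left(-11 + 13\right) = -1 - 834 = -835$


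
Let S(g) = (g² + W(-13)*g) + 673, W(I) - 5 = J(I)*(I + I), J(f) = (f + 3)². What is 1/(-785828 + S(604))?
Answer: -1/1987719 ≈ -5.0309e-7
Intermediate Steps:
J(f) = (3 + f)²
W(I) = 5 + 2*I*(3 + I)² (W(I) = 5 + (3 + I)²*(I + I) = 5 + (3 + I)²*(2*I) = 5 + 2*I*(3 + I)²)
S(g) = 673 + g² - 2595*g (S(g) = (g² + (5 + 2*(-13)*(3 - 13)²)*g) + 673 = (g² + (5 + 2*(-13)*(-10)²)*g) + 673 = (g² + (5 + 2*(-13)*100)*g) + 673 = (g² + (5 - 2600)*g) + 673 = (g² - 2595*g) + 673 = 673 + g² - 2595*g)
1/(-785828 + S(604)) = 1/(-785828 + (673 + 604² - 2595*604)) = 1/(-785828 + (673 + 364816 - 1567380)) = 1/(-785828 - 1201891) = 1/(-1987719) = -1/1987719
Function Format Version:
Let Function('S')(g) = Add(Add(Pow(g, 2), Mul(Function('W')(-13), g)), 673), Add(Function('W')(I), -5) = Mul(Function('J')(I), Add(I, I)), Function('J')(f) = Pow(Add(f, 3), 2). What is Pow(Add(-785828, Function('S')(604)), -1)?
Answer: Rational(-1, 1987719) ≈ -5.0309e-7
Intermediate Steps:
Function('J')(f) = Pow(Add(3, f), 2)
Function('W')(I) = Add(5, Mul(2, I, Pow(Add(3, I), 2))) (Function('W')(I) = Add(5, Mul(Pow(Add(3, I), 2), Add(I, I))) = Add(5, Mul(Pow(Add(3, I), 2), Mul(2, I))) = Add(5, Mul(2, I, Pow(Add(3, I), 2))))
Function('S')(g) = Add(673, Pow(g, 2), Mul(-2595, g)) (Function('S')(g) = Add(Add(Pow(g, 2), Mul(Add(5, Mul(2, -13, Pow(Add(3, -13), 2))), g)), 673) = Add(Add(Pow(g, 2), Mul(Add(5, Mul(2, -13, Pow(-10, 2))), g)), 673) = Add(Add(Pow(g, 2), Mul(Add(5, Mul(2, -13, 100)), g)), 673) = Add(Add(Pow(g, 2), Mul(Add(5, -2600), g)), 673) = Add(Add(Pow(g, 2), Mul(-2595, g)), 673) = Add(673, Pow(g, 2), Mul(-2595, g)))
Pow(Add(-785828, Function('S')(604)), -1) = Pow(Add(-785828, Add(673, Pow(604, 2), Mul(-2595, 604))), -1) = Pow(Add(-785828, Add(673, 364816, -1567380)), -1) = Pow(Add(-785828, -1201891), -1) = Pow(-1987719, -1) = Rational(-1, 1987719)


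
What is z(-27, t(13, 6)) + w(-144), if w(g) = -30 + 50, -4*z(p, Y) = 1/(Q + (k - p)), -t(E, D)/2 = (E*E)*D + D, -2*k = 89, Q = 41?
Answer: 1879/94 ≈ 19.989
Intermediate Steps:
k = -89/2 (k = -½*89 = -89/2 ≈ -44.500)
t(E, D) = -2*D - 2*D*E² (t(E, D) = -2*((E*E)*D + D) = -2*(E²*D + D) = -2*(D*E² + D) = -2*(D + D*E²) = -2*D - 2*D*E²)
z(p, Y) = -1/(4*(-7/2 - p)) (z(p, Y) = -1/(4*(41 + (-89/2 - p))) = -1/(4*(-7/2 - p)))
w(g) = 20
z(-27, t(13, 6)) + w(-144) = 1/(2*(7 + 2*(-27))) + 20 = 1/(2*(7 - 54)) + 20 = (½)/(-47) + 20 = (½)*(-1/47) + 20 = -1/94 + 20 = 1879/94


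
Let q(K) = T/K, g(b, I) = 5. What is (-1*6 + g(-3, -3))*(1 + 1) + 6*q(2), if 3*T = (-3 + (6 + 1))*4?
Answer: 14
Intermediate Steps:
T = 16/3 (T = ((-3 + (6 + 1))*4)/3 = ((-3 + 7)*4)/3 = (4*4)/3 = (⅓)*16 = 16/3 ≈ 5.3333)
q(K) = 16/(3*K)
(-1*6 + g(-3, -3))*(1 + 1) + 6*q(2) = (-1*6 + 5)*(1 + 1) + 6*((16/3)/2) = (-6 + 5)*2 + 6*((16/3)*(½)) = -1*2 + 6*(8/3) = -2 + 16 = 14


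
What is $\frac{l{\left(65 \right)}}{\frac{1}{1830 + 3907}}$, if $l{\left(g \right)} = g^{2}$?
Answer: $24238825$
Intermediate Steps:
$\frac{l{\left(65 \right)}}{\frac{1}{1830 + 3907}} = \frac{65^{2}}{\frac{1}{1830 + 3907}} = \frac{4225}{\frac{1}{5737}} = 4225 \frac{1}{\frac{1}{5737}} = 4225 \cdot 5737 = 24238825$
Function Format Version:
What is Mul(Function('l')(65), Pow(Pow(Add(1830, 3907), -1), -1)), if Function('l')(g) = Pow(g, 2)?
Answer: 24238825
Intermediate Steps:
Mul(Function('l')(65), Pow(Pow(Add(1830, 3907), -1), -1)) = Mul(Pow(65, 2), Pow(Pow(Add(1830, 3907), -1), -1)) = Mul(4225, Pow(Pow(5737, -1), -1)) = Mul(4225, Pow(Rational(1, 5737), -1)) = Mul(4225, 5737) = 24238825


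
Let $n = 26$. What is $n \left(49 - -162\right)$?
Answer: $5486$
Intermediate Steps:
$n \left(49 - -162\right) = 26 \left(49 - -162\right) = 26 \left(49 + 162\right) = 26 \cdot 211 = 5486$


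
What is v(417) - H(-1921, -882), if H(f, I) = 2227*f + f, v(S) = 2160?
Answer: 4282148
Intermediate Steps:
H(f, I) = 2228*f
v(417) - H(-1921, -882) = 2160 - 2228*(-1921) = 2160 - 1*(-4279988) = 2160 + 4279988 = 4282148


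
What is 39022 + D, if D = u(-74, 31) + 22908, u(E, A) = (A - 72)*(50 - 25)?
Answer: 60905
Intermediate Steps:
u(E, A) = -1800 + 25*A (u(E, A) = (-72 + A)*25 = -1800 + 25*A)
D = 21883 (D = (-1800 + 25*31) + 22908 = (-1800 + 775) + 22908 = -1025 + 22908 = 21883)
39022 + D = 39022 + 21883 = 60905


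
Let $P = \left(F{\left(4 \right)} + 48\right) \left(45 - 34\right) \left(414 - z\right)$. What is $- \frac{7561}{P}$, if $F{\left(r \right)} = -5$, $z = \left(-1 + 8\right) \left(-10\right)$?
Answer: $- \frac{7561}{228932} \approx -0.033027$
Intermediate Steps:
$z = -70$ ($z = 7 \left(-10\right) = -70$)
$P = 228932$ ($P = \left(-5 + 48\right) \left(45 - 34\right) \left(414 - -70\right) = 43 \cdot 11 \left(414 + 70\right) = 473 \cdot 484 = 228932$)
$- \frac{7561}{P} = - \frac{7561}{228932}$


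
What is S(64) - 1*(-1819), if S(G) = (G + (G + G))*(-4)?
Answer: 1051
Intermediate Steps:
S(G) = -12*G (S(G) = (G + 2*G)*(-4) = (3*G)*(-4) = -12*G)
S(64) - 1*(-1819) = -12*64 - 1*(-1819) = -768 + 1819 = 1051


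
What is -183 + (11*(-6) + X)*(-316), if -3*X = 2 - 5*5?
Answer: 54751/3 ≈ 18250.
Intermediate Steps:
X = 23/3 (X = -(2 - 5*5)/3 = -(2 - 25)/3 = -1/3*(-23) = 23/3 ≈ 7.6667)
-183 + (11*(-6) + X)*(-316) = -183 + (11*(-6) + 23/3)*(-316) = -183 + (-66 + 23/3)*(-316) = -183 - 175/3*(-316) = -183 + 55300/3 = 54751/3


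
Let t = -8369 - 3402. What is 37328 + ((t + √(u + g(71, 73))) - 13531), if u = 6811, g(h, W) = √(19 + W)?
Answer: 12026 + √(6811 + 2*√23) ≈ 12109.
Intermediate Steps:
t = -11771
37328 + ((t + √(u + g(71, 73))) - 13531) = 37328 + ((-11771 + √(6811 + √(19 + 73))) - 13531) = 37328 + ((-11771 + √(6811 + √92)) - 13531) = 37328 + ((-11771 + √(6811 + 2*√23)) - 13531) = 37328 + (-25302 + √(6811 + 2*√23)) = 12026 + √(6811 + 2*√23)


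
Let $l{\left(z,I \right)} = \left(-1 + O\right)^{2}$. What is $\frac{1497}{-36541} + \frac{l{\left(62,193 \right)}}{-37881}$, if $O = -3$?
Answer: $- \frac{57292513}{1384209621} \approx -0.04139$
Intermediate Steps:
$l{\left(z,I \right)} = 16$ ($l{\left(z,I \right)} = \left(-1 - 3\right)^{2} = \left(-4\right)^{2} = 16$)
$\frac{1497}{-36541} + \frac{l{\left(62,193 \right)}}{-37881} = \frac{1497}{-36541} + \frac{16}{-37881} = 1497 \left(- \frac{1}{36541}\right) + 16 \left(- \frac{1}{37881}\right) = - \frac{1497}{36541} - \frac{16}{37881} = - \frac{57292513}{1384209621}$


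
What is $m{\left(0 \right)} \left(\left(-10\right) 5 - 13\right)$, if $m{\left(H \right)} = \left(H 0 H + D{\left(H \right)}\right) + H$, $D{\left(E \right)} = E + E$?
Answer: $0$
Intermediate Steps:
$D{\left(E \right)} = 2 E$
$m{\left(H \right)} = 3 H$ ($m{\left(H \right)} = \left(H 0 H + 2 H\right) + H = \left(0 H + 2 H\right) + H = \left(0 + 2 H\right) + H = 2 H + H = 3 H$)
$m{\left(0 \right)} \left(\left(-10\right) 5 - 13\right) = 3 \cdot 0 \left(\left(-10\right) 5 - 13\right) = 0 \left(-50 - 13\right) = 0 \left(-63\right) = 0$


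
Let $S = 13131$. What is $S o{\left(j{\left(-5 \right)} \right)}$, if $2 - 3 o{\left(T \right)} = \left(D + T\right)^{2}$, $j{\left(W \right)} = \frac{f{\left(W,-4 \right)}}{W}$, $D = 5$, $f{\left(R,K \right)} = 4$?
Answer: $- \frac{1711407}{25} \approx -68456.0$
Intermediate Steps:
$j{\left(W \right)} = \frac{4}{W}$
$o{\left(T \right)} = \frac{2}{3} - \frac{\left(5 + T\right)^{2}}{3}$
$S o{\left(j{\left(-5 \right)} \right)} = 13131 \left(\frac{2}{3} - \frac{\left(5 + \frac{4}{-5}\right)^{2}}{3}\right) = 13131 \left(\frac{2}{3} - \frac{\left(5 + 4 \left(- \frac{1}{5}\right)\right)^{2}}{3}\right) = 13131 \left(\frac{2}{3} - \frac{\left(5 - \frac{4}{5}\right)^{2}}{3}\right) = 13131 \left(\frac{2}{3} - \frac{\left(\frac{21}{5}\right)^{2}}{3}\right) = 13131 \left(\frac{2}{3} - \frac{147}{25}\right) = 13131 \left(- \frac{391}{75}\right) = - \frac{1711407}{25}$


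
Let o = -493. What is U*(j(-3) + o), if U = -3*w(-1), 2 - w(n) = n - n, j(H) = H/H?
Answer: 2952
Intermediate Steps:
j(H) = 1
w(n) = 2 (w(n) = 2 - (n - n) = 2 - 1*0 = 2 + 0 = 2)
U = -6 (U = -3*2 = -6)
U*(j(-3) + o) = -6*(1 - 493) = -6*(-492) = 2952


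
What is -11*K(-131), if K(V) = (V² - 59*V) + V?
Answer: -272349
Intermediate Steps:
K(V) = V² - 58*V
-11*K(-131) = -(-1441)*(-58 - 131) = -(-1441)*(-189) = -11*24759 = -272349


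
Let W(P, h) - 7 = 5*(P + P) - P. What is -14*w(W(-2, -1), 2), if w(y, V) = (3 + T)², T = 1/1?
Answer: -224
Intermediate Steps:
T = 1
W(P, h) = 7 + 9*P (W(P, h) = 7 + (5*(P + P) - P) = 7 + (5*(2*P) - P) = 7 + (10*P - P) = 7 + 9*P)
w(y, V) = 16 (w(y, V) = (3 + 1)² = 4² = 16)
-14*w(W(-2, -1), 2) = -14*16 = -224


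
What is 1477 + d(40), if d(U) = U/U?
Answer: 1478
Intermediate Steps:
d(U) = 1
1477 + d(40) = 1477 + 1 = 1478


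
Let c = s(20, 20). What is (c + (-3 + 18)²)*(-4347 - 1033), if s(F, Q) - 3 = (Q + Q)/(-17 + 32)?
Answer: -3722960/3 ≈ -1.2410e+6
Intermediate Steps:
s(F, Q) = 3 + 2*Q/15 (s(F, Q) = 3 + (Q + Q)/(-17 + 32) = 3 + (2*Q)/15 = 3 + (2*Q)*(1/15) = 3 + 2*Q/15)
c = 17/3 (c = 3 + (2/15)*20 = 3 + 8/3 = 17/3 ≈ 5.6667)
(c + (-3 + 18)²)*(-4347 - 1033) = (17/3 + (-3 + 18)²)*(-4347 - 1033) = (17/3 + 15²)*(-5380) = (17/3 + 225)*(-5380) = (692/3)*(-5380) = -3722960/3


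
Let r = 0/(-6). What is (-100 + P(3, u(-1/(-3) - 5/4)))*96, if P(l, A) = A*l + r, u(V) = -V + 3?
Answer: -8472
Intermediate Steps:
r = 0 (r = 0*(-⅙) = 0)
u(V) = 3 - V
P(l, A) = A*l (P(l, A) = A*l + 0 = A*l)
(-100 + P(3, u(-1/(-3) - 5/4)))*96 = (-100 + (3 - (-1/(-3) - 5/4))*3)*96 = (-100 + (3 - (-1*(-⅓) - 5*¼))*3)*96 = (-100 + (3 - (⅓ - 5/4))*3)*96 = (-100 + (3 - 1*(-11/12))*3)*96 = (-100 + (3 + 11/12)*3)*96 = (-100 + (47/12)*3)*96 = (-100 + 47/4)*96 = -353/4*96 = -8472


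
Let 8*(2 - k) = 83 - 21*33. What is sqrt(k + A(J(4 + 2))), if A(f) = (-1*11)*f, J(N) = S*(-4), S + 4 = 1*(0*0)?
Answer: I*sqrt(391)/2 ≈ 9.8869*I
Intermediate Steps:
S = -4 (S = -4 + 1*(0*0) = -4 + 1*0 = -4 + 0 = -4)
k = 313/4 (k = 2 - (83 - 21*33)/8 = 2 - (83 - 693)/8 = 2 - 1/8*(-610) = 2 + 305/4 = 313/4 ≈ 78.250)
J(N) = 16 (J(N) = -4*(-4) = 16)
A(f) = -11*f
sqrt(k + A(J(4 + 2))) = sqrt(313/4 - 11*16) = sqrt(313/4 - 176) = sqrt(-391/4) = I*sqrt(391)/2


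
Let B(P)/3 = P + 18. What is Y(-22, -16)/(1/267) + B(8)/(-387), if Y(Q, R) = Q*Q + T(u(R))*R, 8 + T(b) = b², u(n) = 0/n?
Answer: 21079090/129 ≈ 1.6340e+5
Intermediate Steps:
u(n) = 0
T(b) = -8 + b²
Y(Q, R) = Q² - 8*R (Y(Q, R) = Q*Q + (-8 + 0²)*R = Q² + (-8 + 0)*R = Q² - 8*R)
B(P) = 54 + 3*P (B(P) = 3*(P + 18) = 3*(18 + P) = 54 + 3*P)
Y(-22, -16)/(1/267) + B(8)/(-387) = ((-22)² - 8*(-16))/(1/267) + (54 + 3*8)/(-387) = (484 + 128)/(1/267) + (54 + 24)*(-1/387) = 612*267 + 78*(-1/387) = 163404 - 26/129 = 21079090/129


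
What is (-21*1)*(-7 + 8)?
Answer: -21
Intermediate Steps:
(-21*1)*(-7 + 8) = -21*1 = -21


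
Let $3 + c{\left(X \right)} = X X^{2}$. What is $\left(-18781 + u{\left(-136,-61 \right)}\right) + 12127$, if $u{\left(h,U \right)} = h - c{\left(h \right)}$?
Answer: $2508669$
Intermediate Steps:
$c{\left(X \right)} = -3 + X^{3}$ ($c{\left(X \right)} = -3 + X X^{2} = -3 + X^{3}$)
$u{\left(h,U \right)} = 3 + h - h^{3}$ ($u{\left(h,U \right)} = h - \left(-3 + h^{3}\right) = 3 + h - h^{3}$)
$\left(-18781 + u{\left(-136,-61 \right)}\right) + 12127 = \left(-18781 - -2515323\right) + 12127 = \left(-18781 + \left(3 - 136 + 2515456\right)\right) + 12127 = \left(-18781 + 2515323\right) + 12127 = 2496542 + 12127 = 2508669$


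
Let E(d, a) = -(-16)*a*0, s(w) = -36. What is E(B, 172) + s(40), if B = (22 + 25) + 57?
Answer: -36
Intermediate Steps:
B = 104 (B = 47 + 57 = 104)
E(d, a) = 0 (E(d, a) = (16*a)*0 = 0)
E(B, 172) + s(40) = 0 - 36 = -36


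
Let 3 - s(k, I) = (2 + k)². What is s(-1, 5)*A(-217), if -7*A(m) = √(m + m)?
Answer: -2*I*√434/7 ≈ -5.9522*I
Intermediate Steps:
s(k, I) = 3 - (2 + k)²
A(m) = -√2*√m/7 (A(m) = -√(m + m)/7 = -√2*√m/7)
s(-1, 5)*A(-217) = (3 - (2 - 1)²)*(-√2*√(-217)/7) = (3 - 1*1²)*(-√2*I*√217/7) = (3 - 1*1)*(-I*√434/7) = (3 - 1)*(-I*√434/7) = 2*(-I*√434/7) = -2*I*√434/7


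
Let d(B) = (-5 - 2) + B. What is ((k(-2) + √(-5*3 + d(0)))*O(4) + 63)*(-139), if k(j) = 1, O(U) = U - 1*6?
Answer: -8479 + 278*I*√22 ≈ -8479.0 + 1303.9*I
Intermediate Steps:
O(U) = -6 + U (O(U) = U - 6 = -6 + U)
d(B) = -7 + B
((k(-2) + √(-5*3 + d(0)))*O(4) + 63)*(-139) = ((1 + √(-5*3 + (-7 + 0)))*(-6 + 4) + 63)*(-139) = ((1 + √(-15 - 7))*(-2) + 63)*(-139) = ((1 + √(-22))*(-2) + 63)*(-139) = ((1 + I*√22)*(-2) + 63)*(-139) = ((-2 - 2*I*√22) + 63)*(-139) = (61 - 2*I*√22)*(-139) = -8479 + 278*I*√22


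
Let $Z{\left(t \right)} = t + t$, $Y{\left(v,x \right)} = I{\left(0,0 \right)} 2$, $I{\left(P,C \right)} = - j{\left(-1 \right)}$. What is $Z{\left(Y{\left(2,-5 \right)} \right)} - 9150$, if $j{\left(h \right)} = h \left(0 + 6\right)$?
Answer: $-9126$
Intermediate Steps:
$j{\left(h \right)} = 6 h$ ($j{\left(h \right)} = h 6 = 6 h$)
$I{\left(P,C \right)} = 6$ ($I{\left(P,C \right)} = - 6 \left(-1\right) = \left(-1\right) \left(-6\right) = 6$)
$Y{\left(v,x \right)} = 12$ ($Y{\left(v,x \right)} = 6 \cdot 2 = 12$)
$Z{\left(t \right)} = 2 t$
$Z{\left(Y{\left(2,-5 \right)} \right)} - 9150 = 2 \cdot 12 - 9150 = 24 - 9150 = -9126$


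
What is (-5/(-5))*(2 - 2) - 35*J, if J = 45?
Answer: -1575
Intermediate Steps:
(-5/(-5))*(2 - 2) - 35*J = (-5/(-5))*(2 - 2) - 35*45 = -5*(-⅕)*0 - 1575 = 1*0 - 1575 = 0 - 1575 = -1575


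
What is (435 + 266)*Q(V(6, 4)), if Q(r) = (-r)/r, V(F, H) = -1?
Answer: -701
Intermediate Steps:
Q(r) = -1
(435 + 266)*Q(V(6, 4)) = (435 + 266)*(-1) = 701*(-1) = -701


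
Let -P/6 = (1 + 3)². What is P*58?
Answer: -5568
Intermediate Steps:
P = -96 (P = -6*(1 + 3)² = -6*4² = -6*16 = -96)
P*58 = -96*58 = -5568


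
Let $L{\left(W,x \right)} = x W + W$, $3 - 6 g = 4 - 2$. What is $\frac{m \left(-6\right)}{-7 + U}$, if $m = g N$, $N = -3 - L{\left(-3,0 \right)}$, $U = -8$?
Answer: $0$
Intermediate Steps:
$g = \frac{1}{6}$ ($g = \frac{1}{2} - \frac{4 - 2}{6} = \frac{1}{2} - \frac{1}{3} = \frac{1}{6} \approx 0.16667$)
$L{\left(W,x \right)} = W + W x$ ($L{\left(W,x \right)} = W x + W = W + W x$)
$N = 0$ ($N = -3 - - 3 \left(1 + 0\right) = -3 - \left(-3\right) 1 = -3 - -3 = -3 + 3 = 0$)
$m = 0$ ($m = \frac{1}{6} \cdot 0 = 0$)
$\frac{m \left(-6\right)}{-7 + U} = \frac{0 \left(-6\right)}{-7 - 8} = \frac{0}{-15} = 0 \left(- \frac{1}{15}\right) = 0$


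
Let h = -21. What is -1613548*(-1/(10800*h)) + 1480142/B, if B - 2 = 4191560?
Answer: -803448784547/118830782700 ≈ -6.7613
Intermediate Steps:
B = 4191562 (B = 2 + 4191560 = 4191562)
-1613548*(-1/(10800*h)) + 1480142/B = -1613548/(-21*100*(-108)) + 1480142/4191562 = -1613548/((-2100*(-108))) + 1480142*(1/4191562) = -1613548/226800 + 740071/2095781 = -1613548*1/226800 + 740071/2095781 = -403387/56700 + 740071/2095781 = -803448784547/118830782700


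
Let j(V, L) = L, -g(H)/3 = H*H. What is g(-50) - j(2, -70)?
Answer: -7430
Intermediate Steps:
g(H) = -3*H² (g(H) = -3*H*H = -3*H²)
g(-50) - j(2, -70) = -3*(-50)² - 1*(-70) = -3*2500 + 70 = -7500 + 70 = -7430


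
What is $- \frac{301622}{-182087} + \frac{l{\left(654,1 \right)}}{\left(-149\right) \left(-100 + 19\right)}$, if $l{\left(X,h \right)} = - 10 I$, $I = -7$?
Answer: $\frac{3653022008}{2197608003} \approx 1.6623$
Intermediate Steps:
$l{\left(X,h \right)} = 70$ ($l{\left(X,h \right)} = \left(-10\right) \left(-7\right) = 70$)
$- \frac{301622}{-182087} + \frac{l{\left(654,1 \right)}}{\left(-149\right) \left(-100 + 19\right)} = - \frac{301622}{-182087} + \frac{70}{\left(-149\right) \left(-100 + 19\right)} = \left(-301622\right) \left(- \frac{1}{182087}\right) + \frac{70}{\left(-149\right) \left(-81\right)} = \frac{301622}{182087} + \frac{70}{12069} = \frac{3653022008}{2197608003}$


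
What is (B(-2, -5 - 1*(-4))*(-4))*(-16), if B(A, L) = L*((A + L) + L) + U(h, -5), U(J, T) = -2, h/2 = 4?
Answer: 128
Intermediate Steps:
h = 8 (h = 2*4 = 8)
B(A, L) = -2 + L*(A + 2*L) (B(A, L) = L*((A + L) + L) - 2 = L*(A + 2*L) - 2 = -2 + L*(A + 2*L))
(B(-2, -5 - 1*(-4))*(-4))*(-16) = ((-2 + 2*(-5 - 1*(-4))**2 - 2*(-5 - 1*(-4)))*(-4))*(-16) = ((-2 + 2*(-5 + 4)**2 - 2*(-5 + 4))*(-4))*(-16) = ((-2 + 2*(-1)**2 - 2*(-1))*(-4))*(-16) = ((-2 + 2*1 + 2)*(-4))*(-16) = ((-2 + 2 + 2)*(-4))*(-16) = (2*(-4))*(-16) = -8*(-16) = 128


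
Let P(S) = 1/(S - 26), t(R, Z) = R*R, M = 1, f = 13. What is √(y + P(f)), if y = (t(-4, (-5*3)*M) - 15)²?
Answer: 2*√39/13 ≈ 0.96077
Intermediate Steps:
t(R, Z) = R²
P(S) = 1/(-26 + S)
y = 1 (y = ((-4)² - 15)² = (16 - 15)² = 1² = 1)
√(y + P(f)) = √(1 + 1/(-26 + 13)) = √(1 + 1/(-13)) = √(1 - 1/13) = √(12/13) = 2*√39/13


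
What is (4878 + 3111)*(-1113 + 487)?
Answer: -5001114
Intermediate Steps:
(4878 + 3111)*(-1113 + 487) = 7989*(-626) = -5001114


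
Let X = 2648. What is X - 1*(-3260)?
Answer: 5908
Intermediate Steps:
X - 1*(-3260) = 2648 - 1*(-3260) = 2648 + 3260 = 5908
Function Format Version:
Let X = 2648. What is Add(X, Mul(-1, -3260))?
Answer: 5908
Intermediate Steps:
Add(X, Mul(-1, -3260)) = Add(2648, Mul(-1, -3260)) = Add(2648, 3260) = 5908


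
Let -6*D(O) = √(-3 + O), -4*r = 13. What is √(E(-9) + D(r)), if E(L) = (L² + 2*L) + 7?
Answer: √(2520 - 15*I)/6 ≈ 8.3666 - 0.0249*I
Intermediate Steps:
r = -13/4 (r = -¼*13 = -13/4 ≈ -3.2500)
E(L) = 7 + L² + 2*L
D(O) = -√(-3 + O)/6
√(E(-9) + D(r)) = √((7 + (-9)² + 2*(-9)) - √(-3 - 13/4)/6) = √((7 + 81 - 18) - 5*I/12) = √(70 - 5*I/12)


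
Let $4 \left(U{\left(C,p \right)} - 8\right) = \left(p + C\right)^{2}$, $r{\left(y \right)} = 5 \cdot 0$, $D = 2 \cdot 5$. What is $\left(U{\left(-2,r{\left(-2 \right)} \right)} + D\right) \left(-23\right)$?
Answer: $-437$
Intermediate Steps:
$D = 10$
$r{\left(y \right)} = 0$
$U{\left(C,p \right)} = 8 + \frac{\left(C + p\right)^{2}}{4}$ ($U{\left(C,p \right)} = 8 + \frac{\left(p + C\right)^{2}}{4} = 8 + \frac{\left(C + p\right)^{2}}{4}$)
$\left(U{\left(-2,r{\left(-2 \right)} \right)} + D\right) \left(-23\right) = \left(\left(8 + \frac{\left(-2 + 0\right)^{2}}{4}\right) + 10\right) \left(-23\right) = \left(\left(8 + \frac{\left(-2\right)^{2}}{4}\right) + 10\right) \left(-23\right) = \left(\left(8 + \frac{1}{4} \cdot 4\right) + 10\right) \left(-23\right) = \left(\left(8 + 1\right) + 10\right) \left(-23\right) = \left(9 + 10\right) \left(-23\right) = 19 \left(-23\right) = -437$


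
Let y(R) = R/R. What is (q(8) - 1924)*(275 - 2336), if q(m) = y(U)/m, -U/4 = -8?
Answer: 31720851/8 ≈ 3.9651e+6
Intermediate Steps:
U = 32 (U = -4*(-8) = 32)
y(R) = 1
q(m) = 1/m
(q(8) - 1924)*(275 - 2336) = (1/8 - 1924)*(275 - 2336) = (1/8 - 1924)*(-2061) = -15391/8*(-2061) = 31720851/8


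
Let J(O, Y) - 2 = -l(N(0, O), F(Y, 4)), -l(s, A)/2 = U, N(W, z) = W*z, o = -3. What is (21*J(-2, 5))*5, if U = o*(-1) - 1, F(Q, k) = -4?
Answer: 630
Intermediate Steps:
U = 2 (U = -3*(-1) - 1 = 3 - 1 = 2)
l(s, A) = -4 (l(s, A) = -2*2 = -4)
J(O, Y) = 6 (J(O, Y) = 2 - 1*(-4) = 2 + 4 = 6)
(21*J(-2, 5))*5 = (21*6)*5 = 126*5 = 630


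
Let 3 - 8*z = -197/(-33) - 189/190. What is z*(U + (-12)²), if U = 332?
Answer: -1473577/12540 ≈ -117.51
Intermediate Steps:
z = -12383/50160 (z = 3/8 - (-197/(-33) - 189/190)/8 = 3/8 - (-197*(-1/33) - 189*1/190)/8 = 3/8 - (197/33 - 189/190)/8 = 3/8 - ⅛*31193/6270 = 3/8 - 31193/50160 = -12383/50160 ≈ -0.24687)
z*(U + (-12)²) = -12383*(332 + (-12)²)/50160 = -12383*(332 + 144)/50160 = -12383/50160*476 = -1473577/12540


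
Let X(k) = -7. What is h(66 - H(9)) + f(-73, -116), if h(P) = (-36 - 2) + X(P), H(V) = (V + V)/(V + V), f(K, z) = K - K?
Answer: -45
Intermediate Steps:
f(K, z) = 0
H(V) = 1 (H(V) = (2*V)/((2*V)) = (2*V)*(1/(2*V)) = 1)
h(P) = -45 (h(P) = (-36 - 2) - 7 = -38 - 7 = -45)
h(66 - H(9)) + f(-73, -116) = -45 + 0 = -45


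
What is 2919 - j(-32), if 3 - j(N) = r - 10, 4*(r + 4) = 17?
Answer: 11625/4 ≈ 2906.3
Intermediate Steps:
r = ¼ (r = -4 + (¼)*17 = -4 + 17/4 = ¼ ≈ 0.25000)
j(N) = 51/4 (j(N) = 3 - (¼ - 10) = 3 - 1*(-39/4) = 3 + 39/4 = 51/4)
2919 - j(-32) = 2919 - 1*51/4 = 2919 - 51/4 = 11625/4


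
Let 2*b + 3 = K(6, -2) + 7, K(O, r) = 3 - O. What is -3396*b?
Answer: -1698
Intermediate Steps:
b = ½ (b = -3/2 + ((3 - 1*6) + 7)/2 = -3/2 + ((3 - 6) + 7)/2 = -3/2 + (-3 + 7)/2 = -3/2 + (½)*4 = -3/2 + 2 = ½ ≈ 0.50000)
-3396*b = -3396*½ = -1698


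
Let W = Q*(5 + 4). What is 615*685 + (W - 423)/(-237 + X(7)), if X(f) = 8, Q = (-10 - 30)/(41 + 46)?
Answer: 2797699662/6641 ≈ 4.2128e+5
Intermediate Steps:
Q = -40/87 ≈ -0.45977
W = -120/29 (W = -40*(5 + 4)/87 = -40/87*9 = -120/29 ≈ -4.1379)
615*685 + (W - 423)/(-237 + X(7)) = 615*685 + (-120/29 - 423)/(-237 + 8) = 421275 - 12387/29/(-229) = 421275 - 12387/29*(-1/229) = 421275 + 12387/6641 = 2797699662/6641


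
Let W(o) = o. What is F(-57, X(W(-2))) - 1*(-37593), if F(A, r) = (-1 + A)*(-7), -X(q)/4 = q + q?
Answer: 37999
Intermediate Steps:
X(q) = -8*q (X(q) = -4*(q + q) = -8*q)
F(A, r) = 7 - 7*A
F(-57, X(W(-2))) - 1*(-37593) = (7 - 7*(-57)) - 1*(-37593) = (7 + 399) + 37593 = 406 + 37593 = 37999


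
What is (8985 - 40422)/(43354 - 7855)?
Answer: -10479/11833 ≈ -0.88557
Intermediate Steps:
(8985 - 40422)/(43354 - 7855) = -31437/35499 = -31437*1/35499 = -10479/11833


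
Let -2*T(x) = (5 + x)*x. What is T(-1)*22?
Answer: 44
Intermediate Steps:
T(x) = -x*(5 + x)/2 (T(x) = -(5 + x)*x/2 = -x*(5 + x)/2)
T(-1)*22 = -½*(-1)*(5 - 1)*22 = -½*(-1)*4*22 = 2*22 = 44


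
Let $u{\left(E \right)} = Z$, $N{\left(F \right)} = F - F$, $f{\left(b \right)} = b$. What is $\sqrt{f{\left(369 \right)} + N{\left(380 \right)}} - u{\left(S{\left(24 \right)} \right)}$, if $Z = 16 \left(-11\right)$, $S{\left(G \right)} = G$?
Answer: $176 + 3 \sqrt{41} \approx 195.21$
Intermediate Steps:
$N{\left(F \right)} = 0$
$Z = -176$
$u{\left(E \right)} = -176$
$\sqrt{f{\left(369 \right)} + N{\left(380 \right)}} - u{\left(S{\left(24 \right)} \right)} = \sqrt{369 + 0} - -176 = \sqrt{369} + 176 = 3 \sqrt{41} + 176 = 176 + 3 \sqrt{41}$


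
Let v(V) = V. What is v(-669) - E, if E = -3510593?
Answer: 3509924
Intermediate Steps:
v(-669) - E = -669 - 1*(-3510593) = -669 + 3510593 = 3509924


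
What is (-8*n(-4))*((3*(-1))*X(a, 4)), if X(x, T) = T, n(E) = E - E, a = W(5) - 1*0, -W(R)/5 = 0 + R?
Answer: 0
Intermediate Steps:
W(R) = -5*R (W(R) = -5*(0 + R) = -5*R)
a = -25 (a = -5*5 - 1*0 = -25 + 0 = -25)
n(E) = 0
(-8*n(-4))*((3*(-1))*X(a, 4)) = (-8*0)*((3*(-1))*4) = 0*(-3*4) = 0*(-12) = 0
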